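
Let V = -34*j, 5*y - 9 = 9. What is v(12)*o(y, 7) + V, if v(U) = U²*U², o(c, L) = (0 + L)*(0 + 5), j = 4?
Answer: 725624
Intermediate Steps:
y = 18/5 (y = 9/5 + (⅕)*9 = 9/5 + 9/5 = 18/5 ≈ 3.6000)
o(c, L) = 5*L (o(c, L) = L*5 = 5*L)
v(U) = U⁴
V = -136 (V = -34*4 = -136)
v(12)*o(y, 7) + V = 12⁴*(5*7) - 136 = 20736*35 - 136 = 725760 - 136 = 725624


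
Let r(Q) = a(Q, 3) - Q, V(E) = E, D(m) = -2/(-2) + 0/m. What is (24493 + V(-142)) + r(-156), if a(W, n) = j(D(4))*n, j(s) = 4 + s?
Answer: 24522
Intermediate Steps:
D(m) = 1 (D(m) = -2*(-½) + 0 = 1 + 0 = 1)
a(W, n) = 5*n (a(W, n) = (4 + 1)*n = 5*n)
r(Q) = 15 - Q (r(Q) = 5*3 - Q = 15 - Q)
(24493 + V(-142)) + r(-156) = (24493 - 142) + (15 - 1*(-156)) = 24351 + (15 + 156) = 24351 + 171 = 24522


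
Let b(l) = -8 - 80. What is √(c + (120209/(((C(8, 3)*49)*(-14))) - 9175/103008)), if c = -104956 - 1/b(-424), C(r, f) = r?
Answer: I*√20225425938870365598/13880328 ≈ 324.0*I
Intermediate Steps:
b(l) = -88
c = -9236127/88 (c = -104956 - 1/(-88) = -104956 - 1*(-1/88) = -104956 + 1/88 = -9236127/88 ≈ -1.0496e+5)
√(c + (120209/(((C(8, 3)*49)*(-14))) - 9175/103008)) = √(-9236127/88 + (120209/(((8*49)*(-14))) - 9175/103008)) = √(-9236127/88 + (120209/((392*(-14))) - 9175*1/103008)) = √(-9236127/88 + (120209/(-5488) - 9175/103008)) = √(-9236127/88 + (120209*(-1/5488) - 9175/103008)) = √(-9236127/88 + (-120209/5488 - 9175/103008)) = √(-9236127/88 - 777052567/35331744) = √(-40799606917673/388649184) = I*√20225425938870365598/13880328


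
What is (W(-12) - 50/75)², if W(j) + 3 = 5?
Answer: 16/9 ≈ 1.7778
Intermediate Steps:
W(j) = 2 (W(j) = -3 + 5 = 2)
(W(-12) - 50/75)² = (2 - 50/75)² = (2 - 50*1/75)² = (2 - ⅔)² = (4/3)² = 16/9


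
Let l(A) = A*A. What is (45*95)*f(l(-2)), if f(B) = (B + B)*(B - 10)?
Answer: -205200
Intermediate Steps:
l(A) = A²
f(B) = 2*B*(-10 + B) (f(B) = (2*B)*(-10 + B) = 2*B*(-10 + B))
(45*95)*f(l(-2)) = (45*95)*(2*(-2)²*(-10 + (-2)²)) = 4275*(2*4*(-10 + 4)) = 4275*(2*4*(-6)) = 4275*(-48) = -205200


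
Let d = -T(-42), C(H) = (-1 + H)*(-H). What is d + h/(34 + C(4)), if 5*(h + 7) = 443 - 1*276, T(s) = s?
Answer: 216/5 ≈ 43.200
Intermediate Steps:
C(H) = -H*(-1 + H)
h = 132/5 (h = -7 + (443 - 1*276)/5 = -7 + (443 - 276)/5 = -7 + (⅕)*167 = -7 + 167/5 = 132/5 ≈ 26.400)
d = 42 (d = -1*(-42) = 42)
d + h/(34 + C(4)) = 42 + 132/(5*(34 + 4*(1 - 1*4))) = 42 + 132/(5*(34 + 4*(1 - 4))) = 42 + 132/(5*(34 + 4*(-3))) = 42 + 132/(5*(34 - 12)) = 42 + (132/5)/22 = 42 + (132/5)*(1/22) = 42 + 6/5 = 216/5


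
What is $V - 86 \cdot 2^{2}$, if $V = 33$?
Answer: $-311$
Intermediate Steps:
$V - 86 \cdot 2^{2} = 33 - 86 \cdot 2^{2} = 33 - 344 = -311$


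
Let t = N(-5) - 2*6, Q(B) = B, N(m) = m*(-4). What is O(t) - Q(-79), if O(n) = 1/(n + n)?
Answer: 1265/16 ≈ 79.063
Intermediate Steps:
N(m) = -4*m
t = 8 (t = -4*(-5) - 2*6 = 20 - 12 = 8)
O(n) = 1/(2*n)
O(t) - Q(-79) = (½)/8 - 1*(-79) = (½)*(⅛) + 79 = 1/16 + 79 = 1265/16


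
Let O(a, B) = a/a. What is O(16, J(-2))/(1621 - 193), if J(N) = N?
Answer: 1/1428 ≈ 0.00070028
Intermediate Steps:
O(a, B) = 1
O(16, J(-2))/(1621 - 193) = 1/(1621 - 193) = 1/1428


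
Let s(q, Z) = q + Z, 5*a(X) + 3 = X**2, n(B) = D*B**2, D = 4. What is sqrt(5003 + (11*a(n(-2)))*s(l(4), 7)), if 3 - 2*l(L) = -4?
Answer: sqrt(1084730)/10 ≈ 104.15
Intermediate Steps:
l(L) = 7/2 (l(L) = 3/2 - 1/2*(-4) = 3/2 + 2 = 7/2)
n(B) = 4*B**2
a(X) = -3/5 + X**2/5
s(q, Z) = Z + q
sqrt(5003 + (11*a(n(-2)))*s(l(4), 7)) = sqrt(5003 + (11*(-3/5 + (4*(-2)**2)**2/5))*(7 + 7/2)) = sqrt(5003 + (11*(-3/5 + (4*4)**2/5))*(21/2)) = sqrt(5003 + (11*(-3/5 + (1/5)*16**2))*(21/2)) = sqrt(5003 + (11*(-3/5 + (1/5)*256))*(21/2)) = sqrt(5003 + (11*(-3/5 + 256/5))*(21/2)) = sqrt(5003 + (11*(253/5))*(21/2)) = sqrt(5003 + (2783/5)*(21/2)) = sqrt(5003 + 58443/10) = sqrt(108473/10) = sqrt(1084730)/10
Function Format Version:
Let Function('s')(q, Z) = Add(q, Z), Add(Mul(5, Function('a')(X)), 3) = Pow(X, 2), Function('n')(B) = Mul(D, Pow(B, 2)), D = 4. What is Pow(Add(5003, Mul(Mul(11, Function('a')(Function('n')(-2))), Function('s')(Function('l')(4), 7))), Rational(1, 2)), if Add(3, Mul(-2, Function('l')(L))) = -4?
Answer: Mul(Rational(1, 10), Pow(1084730, Rational(1, 2))) ≈ 104.15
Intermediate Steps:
Function('l')(L) = Rational(7, 2) (Function('l')(L) = Add(Rational(3, 2), Mul(Rational(-1, 2), -4)) = Add(Rational(3, 2), 2) = Rational(7, 2))
Function('n')(B) = Mul(4, Pow(B, 2))
Function('a')(X) = Add(Rational(-3, 5), Mul(Rational(1, 5), Pow(X, 2)))
Function('s')(q, Z) = Add(Z, q)
Pow(Add(5003, Mul(Mul(11, Function('a')(Function('n')(-2))), Function('s')(Function('l')(4), 7))), Rational(1, 2)) = Pow(Add(5003, Mul(Mul(11, Add(Rational(-3, 5), Mul(Rational(1, 5), Pow(Mul(4, Pow(-2, 2)), 2)))), Add(7, Rational(7, 2)))), Rational(1, 2)) = Pow(Add(5003, Mul(Mul(11, Add(Rational(-3, 5), Mul(Rational(1, 5), Pow(Mul(4, 4), 2)))), Rational(21, 2))), Rational(1, 2)) = Pow(Add(5003, Mul(Mul(11, Add(Rational(-3, 5), Mul(Rational(1, 5), Pow(16, 2)))), Rational(21, 2))), Rational(1, 2)) = Pow(Add(5003, Mul(Mul(11, Add(Rational(-3, 5), Mul(Rational(1, 5), 256))), Rational(21, 2))), Rational(1, 2)) = Pow(Add(5003, Mul(Mul(11, Add(Rational(-3, 5), Rational(256, 5))), Rational(21, 2))), Rational(1, 2)) = Pow(Add(5003, Mul(Mul(11, Rational(253, 5)), Rational(21, 2))), Rational(1, 2)) = Pow(Add(5003, Mul(Rational(2783, 5), Rational(21, 2))), Rational(1, 2)) = Pow(Add(5003, Rational(58443, 10)), Rational(1, 2)) = Pow(Rational(108473, 10), Rational(1, 2)) = Mul(Rational(1, 10), Pow(1084730, Rational(1, 2)))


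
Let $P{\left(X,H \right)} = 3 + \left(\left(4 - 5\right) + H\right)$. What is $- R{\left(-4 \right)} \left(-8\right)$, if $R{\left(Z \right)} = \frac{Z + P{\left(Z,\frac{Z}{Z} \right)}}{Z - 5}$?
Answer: $\frac{8}{9} \approx 0.88889$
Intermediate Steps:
$P{\left(X,H \right)} = 2 + H$ ($P{\left(X,H \right)} = 3 + \left(-1 + H\right) = 2 + H$)
$R{\left(Z \right)} = \frac{3 + Z}{-5 + Z}$ ($R{\left(Z \right)} = \frac{Z + \left(2 + \frac{Z}{Z}\right)}{Z - 5} = \frac{Z + \left(2 + 1\right)}{-5 + Z} = \frac{Z + 3}{-5 + Z} = \frac{3 + Z}{-5 + Z}$)
$- R{\left(-4 \right)} \left(-8\right) = - \frac{3 - 4}{-5 - 4} \left(-8\right) = - \frac{-1}{-9} \left(-8\right) = - \frac{\left(-1\right) \left(-1\right)}{9} \left(-8\right) = \left(-1\right) \frac{1}{9} \left(-8\right) = \left(- \frac{1}{9}\right) \left(-8\right) = \frac{8}{9}$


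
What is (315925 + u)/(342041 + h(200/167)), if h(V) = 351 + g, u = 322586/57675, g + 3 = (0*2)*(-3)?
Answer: 18221296961/19747285575 ≈ 0.92272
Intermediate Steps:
g = -3 (g = -3 + (0*2)*(-3) = -3 + 0*(-3) = -3 + 0 = -3)
u = 322586/57675 (u = 322586*(1/57675) = 322586/57675 ≈ 5.5932)
h(V) = 348 (h(V) = 351 - 3 = 348)
(315925 + u)/(342041 + h(200/167)) = (315925 + 322586/57675)/(342041 + 348) = (18221296961/57675)/342389 = (18221296961/57675)*(1/342389) = 18221296961/19747285575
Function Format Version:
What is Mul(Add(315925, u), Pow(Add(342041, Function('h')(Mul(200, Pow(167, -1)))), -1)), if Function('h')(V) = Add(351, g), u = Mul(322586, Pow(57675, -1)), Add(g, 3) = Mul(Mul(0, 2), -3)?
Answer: Rational(18221296961, 19747285575) ≈ 0.92272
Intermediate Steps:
g = -3 (g = Add(-3, Mul(Mul(0, 2), -3)) = Add(-3, Mul(0, -3)) = Add(-3, 0) = -3)
u = Rational(322586, 57675) (u = Mul(322586, Rational(1, 57675)) = Rational(322586, 57675) ≈ 5.5932)
Function('h')(V) = 348 (Function('h')(V) = Add(351, -3) = 348)
Mul(Add(315925, u), Pow(Add(342041, Function('h')(Mul(200, Pow(167, -1)))), -1)) = Mul(Add(315925, Rational(322586, 57675)), Pow(Add(342041, 348), -1)) = Mul(Rational(18221296961, 57675), Pow(342389, -1)) = Mul(Rational(18221296961, 57675), Rational(1, 342389)) = Rational(18221296961, 19747285575)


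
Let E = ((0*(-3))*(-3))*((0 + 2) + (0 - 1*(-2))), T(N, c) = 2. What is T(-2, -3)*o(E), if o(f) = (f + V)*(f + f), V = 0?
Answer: 0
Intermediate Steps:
E = 0 (E = (0*(-3))*(2 + (0 + 2)) = 0*(2 + 2) = 0*4 = 0)
o(f) = 2*f² (o(f) = (f + 0)*(f + f) = f*(2*f) = 2*f²)
T(-2, -3)*o(E) = 2*(2*0²) = 2*(2*0) = 2*0 = 0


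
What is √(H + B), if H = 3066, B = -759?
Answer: √2307 ≈ 48.031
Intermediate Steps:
√(H + B) = √(3066 - 759) = √2307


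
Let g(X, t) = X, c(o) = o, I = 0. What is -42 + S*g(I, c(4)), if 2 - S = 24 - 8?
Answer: -42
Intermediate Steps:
S = -14 (S = 2 - (24 - 8) = 2 - 1*16 = 2 - 16 = -14)
-42 + S*g(I, c(4)) = -42 - 14*0 = -42 + 0 = -42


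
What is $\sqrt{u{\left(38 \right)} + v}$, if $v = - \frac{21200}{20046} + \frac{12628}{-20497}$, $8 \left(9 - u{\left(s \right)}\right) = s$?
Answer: $\frac{\sqrt{434950274486733681}}{410882862} \approx 1.6051$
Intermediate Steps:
$u{\left(s \right)} = 9 - \frac{s}{8}$
$v = - \frac{343838644}{205441431}$ ($v = \left(-21200\right) \frac{1}{20046} + 12628 \left(- \frac{1}{20497}\right) = - \frac{10600}{10023} - \frac{12628}{20497} = - \frac{343838644}{205441431} \approx -1.6737$)
$\sqrt{u{\left(38 \right)} + v} = \sqrt{\left(9 - \frac{19}{4}\right) - \frac{343838644}{205441431}} = \sqrt{\frac{17}{4} - \frac{343838644}{205441431}} = \sqrt{\frac{2117149751}{821765724}} = \frac{\sqrt{434950274486733681}}{410882862}$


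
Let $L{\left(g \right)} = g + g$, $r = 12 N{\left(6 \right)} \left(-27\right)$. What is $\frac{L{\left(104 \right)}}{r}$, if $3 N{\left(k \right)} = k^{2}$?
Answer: $- \frac{13}{243} \approx -0.053498$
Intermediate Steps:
$N{\left(k \right)} = \frac{k^{2}}{3}$
$r = -3888$ ($r = 12 \frac{6^{2}}{3} \left(-27\right) = 12 \cdot \frac{1}{3} \cdot 36 \left(-27\right) = 12 \cdot 12 \left(-27\right) = 144 \left(-27\right) = -3888$)
$L{\left(g \right)} = 2 g$
$\frac{L{\left(104 \right)}}{r} = \frac{2 \cdot 104}{-3888} = 208 \left(- \frac{1}{3888}\right) = - \frac{13}{243}$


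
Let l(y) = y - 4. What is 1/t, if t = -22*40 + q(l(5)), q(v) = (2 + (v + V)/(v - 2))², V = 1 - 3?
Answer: -1/871 ≈ -0.0011481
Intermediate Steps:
l(y) = -4 + y
V = -2
q(v) = 9 (q(v) = (2 + (v - 2)/(v - 2))² = (2 + (-2 + v)/(-2 + v))² = (2 + 1)² = 3² = 9)
t = -871 (t = -22*40 + 9 = -880 + 9 = -871)
1/t = 1/(-871) = -1/871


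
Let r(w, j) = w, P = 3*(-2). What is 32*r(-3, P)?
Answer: -96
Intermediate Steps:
P = -6
32*r(-3, P) = 32*(-3) = -96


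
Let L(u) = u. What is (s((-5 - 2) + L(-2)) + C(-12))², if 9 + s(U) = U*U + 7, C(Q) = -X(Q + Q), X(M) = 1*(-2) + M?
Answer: 11025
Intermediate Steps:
X(M) = -2 + M
C(Q) = 2 - 2*Q (C(Q) = -(-2 + (Q + Q)) = -(-2 + 2*Q) = 2 - 2*Q)
s(U) = -2 + U² (s(U) = -9 + (U*U + 7) = -9 + (U² + 7) = -9 + (7 + U²) = -2 + U²)
(s((-5 - 2) + L(-2)) + C(-12))² = ((-2 + ((-5 - 2) - 2)²) + (2 - 2*(-12)))² = ((-2 + (-7 - 2)²) + (2 + 24))² = ((-2 + (-9)²) + 26)² = ((-2 + 81) + 26)² = (79 + 26)² = 105² = 11025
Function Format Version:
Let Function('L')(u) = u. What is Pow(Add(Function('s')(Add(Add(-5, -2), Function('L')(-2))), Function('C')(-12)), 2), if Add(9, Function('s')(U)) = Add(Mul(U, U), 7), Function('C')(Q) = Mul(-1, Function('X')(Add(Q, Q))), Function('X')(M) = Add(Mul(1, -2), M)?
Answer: 11025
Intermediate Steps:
Function('X')(M) = Add(-2, M)
Function('C')(Q) = Add(2, Mul(-2, Q)) (Function('C')(Q) = Mul(-1, Add(-2, Add(Q, Q))) = Mul(-1, Add(-2, Mul(2, Q))) = Add(2, Mul(-2, Q)))
Function('s')(U) = Add(-2, Pow(U, 2)) (Function('s')(U) = Add(-9, Add(Mul(U, U), 7)) = Add(-9, Add(Pow(U, 2), 7)) = Add(-9, Add(7, Pow(U, 2))) = Add(-2, Pow(U, 2)))
Pow(Add(Function('s')(Add(Add(-5, -2), Function('L')(-2))), Function('C')(-12)), 2) = Pow(Add(Add(-2, Pow(Add(Add(-5, -2), -2), 2)), Add(2, Mul(-2, -12))), 2) = Pow(Add(Add(-2, Pow(Add(-7, -2), 2)), Add(2, 24)), 2) = Pow(Add(Add(-2, Pow(-9, 2)), 26), 2) = Pow(Add(Add(-2, 81), 26), 2) = Pow(Add(79, 26), 2) = Pow(105, 2) = 11025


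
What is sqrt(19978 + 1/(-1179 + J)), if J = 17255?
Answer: sqrt(1290767476251)/8038 ≈ 141.34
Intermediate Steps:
sqrt(19978 + 1/(-1179 + J)) = sqrt(19978 + 1/(-1179 + 17255)) = sqrt(19978 + 1/16076) = sqrt(321166329/16076) = sqrt(1290767476251)/8038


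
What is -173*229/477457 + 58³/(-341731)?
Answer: -106695947211/163161858067 ≈ -0.65393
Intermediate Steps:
-173*229/477457 + 58³/(-341731) = -39617*1/477457 + 195112*(-1/341731) = -39617/477457 - 195112/341731 = -106695947211/163161858067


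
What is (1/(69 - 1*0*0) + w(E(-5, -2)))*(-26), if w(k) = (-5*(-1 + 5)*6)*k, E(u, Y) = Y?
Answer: -430586/69 ≈ -6240.4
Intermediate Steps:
w(k) = -120*k (w(k) = (-20*6)*k = (-5*24)*k = -120*k)
(1/(69 - 1*0*0) + w(E(-5, -2)))*(-26) = (1/(69 - 1*0*0) - 120*(-2))*(-26) = (1/(69 + 0*0) + 240)*(-26) = (1/(69 + 0) + 240)*(-26) = (1/69 + 240)*(-26) = (16561/69)*(-26) = -430586/69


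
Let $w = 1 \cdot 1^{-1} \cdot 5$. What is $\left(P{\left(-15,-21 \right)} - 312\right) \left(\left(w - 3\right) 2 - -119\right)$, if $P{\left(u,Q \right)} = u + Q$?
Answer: $-42804$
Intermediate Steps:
$P{\left(u,Q \right)} = Q + u$
$w = 5$ ($w = 1 \cdot 1 \cdot 5 = 1 \cdot 5 = 5$)
$\left(P{\left(-15,-21 \right)} - 312\right) \left(\left(w - 3\right) 2 - -119\right) = \left(\left(-21 - 15\right) - 312\right) \left(\left(5 - 3\right) 2 - -119\right) = \left(-36 - 312\right) \left(2 \cdot 2 + 119\right) = - 348 \left(4 + 119\right) = \left(-348\right) 123 = -42804$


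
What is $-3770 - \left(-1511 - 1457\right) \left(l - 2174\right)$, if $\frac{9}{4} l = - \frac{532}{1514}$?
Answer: $- \frac{43989262178}{6813} \approx -6.4567 \cdot 10^{6}$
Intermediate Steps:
$l = - \frac{1064}{6813}$ ($l = \frac{4 \left(- \frac{532}{1514}\right)}{9} = \frac{4 \left(\left(-532\right) \frac{1}{1514}\right)}{9} = \frac{4}{9} \left(- \frac{266}{757}\right) = - \frac{1064}{6813} \approx -0.15617$)
$-3770 - \left(-1511 - 1457\right) \left(l - 2174\right) = -3770 - \left(-1511 - 1457\right) \left(- \frac{1064}{6813} - 2174\right) = -3770 - \left(-2968\right) \left(- \frac{14812526}{6813}\right) = -3770 - \frac{43963577168}{6813} = - \frac{43989262178}{6813}$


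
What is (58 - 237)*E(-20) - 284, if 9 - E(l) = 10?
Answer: -105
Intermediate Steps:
E(l) = -1 (E(l) = 9 - 1*10 = 9 - 10 = -1)
(58 - 237)*E(-20) - 284 = (58 - 237)*(-1) - 284 = -179*(-1) - 284 = 179 - 284 = -105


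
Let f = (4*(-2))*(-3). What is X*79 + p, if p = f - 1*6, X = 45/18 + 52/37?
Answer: 24163/74 ≈ 326.53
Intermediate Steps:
f = 24 (f = -8*(-3) = 24)
X = 289/74 (X = 45*(1/18) + 52*(1/37) = 5/2 + 52/37 = 289/74 ≈ 3.9054)
p = 18 (p = 24 - 1*6 = 24 - 6 = 18)
X*79 + p = (289/74)*79 + 18 = 22831/74 + 18 = 24163/74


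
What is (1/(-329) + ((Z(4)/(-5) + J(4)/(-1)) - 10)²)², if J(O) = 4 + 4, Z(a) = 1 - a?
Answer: 6200976510976/67650625 ≈ 91662.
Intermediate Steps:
J(O) = 8
(1/(-329) + ((Z(4)/(-5) + J(4)/(-1)) - 10)²)² = (1/(-329) + (((1 - 1*4)/(-5) + 8/(-1)) - 10)²)² = (-1/329 + (((1 - 4)*(-⅕) + 8*(-1)) - 10)²)² = (-1/329 + ((-3*(-⅕) - 8) - 10)²)² = (-1/329 + ((⅗ - 8) - 10)²)² = (-1/329 + (-37/5 - 10)²)² = (-1/329 + (-87/5)²)² = (-1/329 + 7569/25)² = (2490176/8225)² = 6200976510976/67650625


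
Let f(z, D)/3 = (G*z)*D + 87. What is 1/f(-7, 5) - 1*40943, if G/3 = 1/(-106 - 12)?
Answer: -1273859441/31113 ≈ -40943.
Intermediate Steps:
G = -3/118 (G = 3/(-106 - 12) = 3/(-118) = 3*(-1/118) = -3/118 ≈ -0.025424)
f(z, D) = 261 - 9*D*z/118 (f(z, D) = 3*((-3*z/118)*D + 87) = 3*(-3*D*z/118 + 87) = 3*(87 - 3*D*z/118) = 261 - 9*D*z/118)
1/f(-7, 5) - 1*40943 = 1/(261 - 9/118*5*(-7)) - 1*40943 = 1/(261 + 315/118) - 40943 = 1/(31113/118) - 40943 = 118/31113 - 40943 = -1273859441/31113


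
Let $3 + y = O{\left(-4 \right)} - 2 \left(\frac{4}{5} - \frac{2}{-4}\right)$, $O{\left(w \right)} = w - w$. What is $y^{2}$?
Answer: $\frac{784}{25} \approx 31.36$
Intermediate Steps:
$O{\left(w \right)} = 0$
$y = - \frac{28}{5}$ ($y = -3 + \left(0 - 2 \left(\frac{4}{5} - \frac{2}{-4}\right)\right) = -3 + \left(0 - 2 \left(4 \cdot \frac{1}{5} - - \frac{1}{2}\right)\right) = -3 + \left(0 - 2 \left(\frac{4}{5} + \frac{1}{2}\right)\right) = -3 + \left(0 - \frac{13}{5}\right) = -3 - \frac{13}{5} = - \frac{28}{5} \approx -5.6$)
$y^{2} = \left(- \frac{28}{5}\right)^{2} = \frac{784}{25}$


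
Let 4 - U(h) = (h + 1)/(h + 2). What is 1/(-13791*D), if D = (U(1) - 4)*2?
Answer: 1/18388 ≈ 5.4383e-5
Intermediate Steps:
U(h) = 4 - (1 + h)/(2 + h) (U(h) = 4 - (h + 1)/(h + 2) = 4 - (1 + h)/(2 + h))
D = -4/3 (D = ((7 + 3*1)/(2 + 1) - 4)*2 = ((7 + 3)/3 - 4)*2 = ((⅓)*10 - 4)*2 = (10/3 - 4)*2 = -⅔*2 = -4/3 ≈ -1.3333)
1/(-13791*D) = 1/(-13791*(-4/3)) = 1/18388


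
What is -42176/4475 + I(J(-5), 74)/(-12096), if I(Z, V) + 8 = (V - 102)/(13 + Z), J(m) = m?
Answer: -1020218867/108259200 ≈ -9.4239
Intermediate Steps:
I(Z, V) = -8 + (-102 + V)/(13 + Z) (I(Z, V) = -8 + (V - 102)/(13 + Z) = -8 + (-102 + V)/(13 + Z))
-42176/4475 + I(J(-5), 74)/(-12096) = -42176/4475 + ((-206 + 74 - 8*(-5))/(13 - 5))/(-12096) = -42176*1/4475 + ((-206 + 74 + 40)/8)*(-1/12096) = -42176/4475 + ((⅛)*(-92))*(-1/12096) = -42176/4475 - 23/2*(-1/12096) = -42176/4475 + 23/24192 = -1020218867/108259200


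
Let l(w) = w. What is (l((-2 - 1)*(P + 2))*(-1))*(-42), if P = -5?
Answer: 378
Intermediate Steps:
(l((-2 - 1)*(P + 2))*(-1))*(-42) = (((-2 - 1)*(-5 + 2))*(-1))*(-42) = (-3*(-3)*(-1))*(-42) = (9*(-1))*(-42) = -9*(-42) = 378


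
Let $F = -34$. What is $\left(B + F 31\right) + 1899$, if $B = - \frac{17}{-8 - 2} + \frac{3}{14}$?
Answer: $\frac{29642}{35} \approx 846.91$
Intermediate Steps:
$B = \frac{67}{35}$ ($B = - \frac{17}{-10} + 3 \cdot \frac{1}{14} = \left(-17\right) \left(- \frac{1}{10}\right) + \frac{3}{14} = \frac{17}{10} + \frac{3}{14} = \frac{67}{35} \approx 1.9143$)
$\left(B + F 31\right) + 1899 = \left(\frac{67}{35} - 1054\right) + 1899 = - \frac{36823}{35} + 1899 = \frac{29642}{35}$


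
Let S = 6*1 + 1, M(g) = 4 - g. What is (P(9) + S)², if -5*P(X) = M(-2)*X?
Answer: 361/25 ≈ 14.440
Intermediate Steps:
P(X) = -6*X/5 (P(X) = -(4 - 1*(-2))*X/5 = -(4 + 2)*X/5 = -6*X/5)
S = 7 (S = 6 + 1 = 7)
(P(9) + S)² = (-6/5*9 + 7)² = (-54/5 + 7)² = (-19/5)² = 361/25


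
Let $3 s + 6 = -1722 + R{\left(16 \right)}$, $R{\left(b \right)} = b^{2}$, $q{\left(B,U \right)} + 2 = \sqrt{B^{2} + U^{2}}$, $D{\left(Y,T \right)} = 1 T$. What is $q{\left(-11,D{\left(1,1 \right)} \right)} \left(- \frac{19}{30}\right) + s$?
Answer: $- \frac{2447}{5} - \frac{19 \sqrt{122}}{30} \approx -496.4$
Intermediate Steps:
$D{\left(Y,T \right)} = T$
$q{\left(B,U \right)} = -2 + \sqrt{B^{2} + U^{2}}$
$s = - \frac{1472}{3}$ ($s = -2 + \frac{-1722 + 16^{2}}{3} = -2 + \frac{-1722 + 256}{3} = -2 + \frac{1}{3} \left(-1466\right) = -2 - \frac{1466}{3} = - \frac{1472}{3} \approx -490.67$)
$q{\left(-11,D{\left(1,1 \right)} \right)} \left(- \frac{19}{30}\right) + s = \left(-2 + \sqrt{\left(-11\right)^{2} + 1^{2}}\right) \left(- \frac{19}{30}\right) - \frac{1472}{3} = \left(-2 + \sqrt{121 + 1}\right) \left(\left(-19\right) \frac{1}{30}\right) - \frac{1472}{3} = \left(-2 + \sqrt{122}\right) \left(- \frac{19}{30}\right) - \frac{1472}{3} = \left(\frac{19}{15} - \frac{19 \sqrt{122}}{30}\right) - \frac{1472}{3} = - \frac{2447}{5} - \frac{19 \sqrt{122}}{30}$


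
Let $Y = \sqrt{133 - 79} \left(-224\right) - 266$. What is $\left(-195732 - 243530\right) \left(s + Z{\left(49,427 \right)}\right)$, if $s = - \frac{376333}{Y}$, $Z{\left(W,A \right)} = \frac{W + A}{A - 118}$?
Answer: $\frac{465559212717541}{29120469} - \frac{3967410869904 \sqrt{6}}{94241} \approx -8.7133 \cdot 10^{7}$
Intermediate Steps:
$Z{\left(W,A \right)} = \frac{A + W}{-118 + A}$
$Y = -266 - 672 \sqrt{6}$ ($Y = \sqrt{54} \left(-224\right) - 266 = 3 \sqrt{6} \left(-224\right) - 266 = - 672 \sqrt{6} - 266 = -266 - 672 \sqrt{6} \approx -1912.1$)
$s = - \frac{376333}{-266 - 672 \sqrt{6}} \approx 196.82$
$\left(-195732 - 243530\right) \left(s + Z{\left(49,427 \right)}\right) = \left(-195732 - 243530\right) \left(\left(- \frac{7150327}{188482} + \frac{9031992 \sqrt{6}}{94241}\right) + \frac{427 + 49}{-118 + 427}\right) = - 439262 \left(\left(- \frac{7150327}{188482} + \frac{9031992 \sqrt{6}}{94241}\right) + \frac{1}{309} \cdot 476\right) = - 439262 \left(\left(- \frac{7150327}{188482} + \frac{9031992 \sqrt{6}}{94241}\right) + \frac{476}{309}\right) = - 439262 \left(- \frac{2119733611}{58240938} + \frac{9031992 \sqrt{6}}{94241}\right) = \frac{465559212717541}{29120469} - \frac{3967410869904 \sqrt{6}}{94241}$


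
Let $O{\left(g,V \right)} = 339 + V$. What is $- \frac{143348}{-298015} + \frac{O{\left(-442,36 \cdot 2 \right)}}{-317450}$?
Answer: $\frac{9076667687}{18920972350} \approx 0.47971$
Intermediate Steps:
$- \frac{143348}{-298015} + \frac{O{\left(-442,36 \cdot 2 \right)}}{-317450} = - \frac{143348}{-298015} + \frac{339 + 36 \cdot 2}{-317450} = \left(-143348\right) \left(- \frac{1}{298015}\right) + \left(339 + 72\right) \left(- \frac{1}{317450}\right) = \frac{143348}{298015} + 411 \left(- \frac{1}{317450}\right) = \frac{143348}{298015} - \frac{411}{317450} = \frac{9076667687}{18920972350}$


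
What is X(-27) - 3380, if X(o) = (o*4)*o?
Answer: -464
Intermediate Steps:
X(o) = 4*o**2 (X(o) = (4*o)*o = 4*o**2)
X(-27) - 3380 = 4*(-27)**2 - 3380 = 4*729 - 3380 = 2916 - 3380 = -464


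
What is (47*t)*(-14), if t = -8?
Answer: 5264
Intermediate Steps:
(47*t)*(-14) = (47*(-8))*(-14) = -376*(-14) = 5264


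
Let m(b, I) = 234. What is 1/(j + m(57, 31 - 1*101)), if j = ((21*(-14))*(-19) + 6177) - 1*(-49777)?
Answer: 1/61774 ≈ 1.6188e-5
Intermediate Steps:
j = 61540 (j = (-294*(-19) + 6177) + 49777 = (5586 + 6177) + 49777 = 11763 + 49777 = 61540)
1/(j + m(57, 31 - 1*101)) = 1/(61540 + 234) = 1/61774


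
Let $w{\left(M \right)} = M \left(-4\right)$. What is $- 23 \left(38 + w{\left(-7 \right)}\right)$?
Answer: $-1518$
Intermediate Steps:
$w{\left(M \right)} = - 4 M$
$- 23 \left(38 + w{\left(-7 \right)}\right) = - 23 \left(38 - -28\right) = - 23 \left(38 + 28\right) = \left(-23\right) 66 = -1518$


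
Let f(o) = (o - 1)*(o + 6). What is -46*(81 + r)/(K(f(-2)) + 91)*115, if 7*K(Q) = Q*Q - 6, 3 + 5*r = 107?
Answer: -3769654/775 ≈ -4864.1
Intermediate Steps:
r = 104/5 (r = -3/5 + (1/5)*107 = -3/5 + 107/5 = 104/5 ≈ 20.800)
f(o) = (-1 + o)*(6 + o)
K(Q) = -6/7 + Q**2/7 (K(Q) = (Q*Q - 6)/7 = (Q**2 - 6)/7 = (-6 + Q**2)/7 = -6/7 + Q**2/7)
-46*(81 + r)/(K(f(-2)) + 91)*115 = -46*(81 + 104/5)/((-6/7 + (-6 + (-2)**2 + 5*(-2))**2/7) + 91)*115 = -23414/(5*((-6/7 + (-6 + 4 - 10)**2/7) + 91))*115 = -23414/(5*((-6/7 + (1/7)*(-12)**2) + 91))*115 = -23414/(5*((-6/7 + (1/7)*144) + 91))*115 = -23414/(5*((-6/7 + 144/7) + 91))*115 = -23414/(5*(138/7 + 91))*115 = -23414/(5*775/7)*115 = -23414*7/(5*775)*115 = -46*3563/3875*115 = -163898/3875*115 = -3769654/775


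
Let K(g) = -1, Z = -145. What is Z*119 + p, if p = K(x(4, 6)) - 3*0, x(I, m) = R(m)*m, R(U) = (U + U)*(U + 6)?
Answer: -17256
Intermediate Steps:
R(U) = 2*U*(6 + U) (R(U) = (2*U)*(6 + U) = 2*U*(6 + U))
x(I, m) = 2*m**2*(6 + m) (x(I, m) = (2*m*(6 + m))*m = 2*m**2*(6 + m))
p = -1 (p = -1 - 3*0 = -1 + 0 = -1)
Z*119 + p = -145*119 - 1 = -17255 - 1 = -17256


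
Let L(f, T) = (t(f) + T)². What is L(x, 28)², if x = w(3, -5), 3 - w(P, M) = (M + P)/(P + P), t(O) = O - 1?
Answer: 68574961/81 ≈ 8.4660e+5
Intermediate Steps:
t(O) = -1 + O
w(P, M) = 3 - (M + P)/(2*P) (w(P, M) = 3 - (M + P)/(P + P) = 3 - (M + P)/(2*P))
x = 10/3 (x = (½)*(-1*(-5) + 5*3)/3 = (½)*(⅓)*(5 + 15) = (½)*(⅓)*20 = 10/3 ≈ 3.3333)
L(f, T) = (-1 + T + f)² (L(f, T) = ((-1 + f) + T)² = (-1 + T + f)²)
L(x, 28)² = ((-1 + 28 + 10/3)²)² = ((91/3)²)² = (8281/9)² = 68574961/81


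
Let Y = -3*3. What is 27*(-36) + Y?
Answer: -981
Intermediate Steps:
Y = -9
27*(-36) + Y = 27*(-36) - 9 = -972 - 9 = -981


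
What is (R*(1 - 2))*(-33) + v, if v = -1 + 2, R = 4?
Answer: 133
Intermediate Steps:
v = 1
(R*(1 - 2))*(-33) + v = (4*(1 - 2))*(-33) + 1 = (4*(-1))*(-33) + 1 = -4*(-33) + 1 = 132 + 1 = 133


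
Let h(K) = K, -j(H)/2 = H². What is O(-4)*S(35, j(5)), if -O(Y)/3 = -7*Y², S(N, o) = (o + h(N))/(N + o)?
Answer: 336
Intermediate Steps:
j(H) = -2*H²
S(N, o) = 1 (S(N, o) = (o + N)/(N + o) = (N + o)/(N + o) = 1)
O(Y) = 21*Y² (O(Y) = -(-21)*Y² = 21*Y²)
O(-4)*S(35, j(5)) = (21*(-4)²)*1 = (21*16)*1 = 336*1 = 336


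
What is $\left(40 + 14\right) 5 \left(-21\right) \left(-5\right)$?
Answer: $28350$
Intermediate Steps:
$\left(40 + 14\right) 5 \left(-21\right) \left(-5\right) = 54 \left(-105\right) \left(-5\right) = \left(-5670\right) \left(-5\right) = 28350$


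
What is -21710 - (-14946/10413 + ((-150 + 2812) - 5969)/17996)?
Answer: -1355994823691/62464116 ≈ -21708.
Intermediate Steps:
-21710 - (-14946/10413 + ((-150 + 2812) - 5969)/17996) = -21710 - (-14946*1/10413 + (2662 - 5969)*(1/17996)) = -21710 - (-4982/3471 - 3307*1/17996) = -21710 - (-4982/3471 - 3307/17996) = -21710 - 1*(-101134669/62464116) = -21710 + 101134669/62464116 = -1355994823691/62464116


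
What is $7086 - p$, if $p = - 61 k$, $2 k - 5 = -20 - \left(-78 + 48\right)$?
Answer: $\frac{15087}{2} \approx 7543.5$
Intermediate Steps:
$k = \frac{15}{2}$ ($k = \frac{5}{2} + \frac{-20 - \left(-78 + 48\right)}{2} = \frac{5}{2} + \frac{-20 - -30}{2} = \frac{5}{2} + \frac{-20 + 30}{2} = \frac{5}{2} + \frac{1}{2} \cdot 10 = \frac{5}{2} + 5 = \frac{15}{2} \approx 7.5$)
$p = - \frac{915}{2}$ ($p = \left(-61\right) \frac{15}{2} = - \frac{915}{2} \approx -457.5$)
$7086 - p = 7086 - - \frac{915}{2} = 7086 + \frac{915}{2} = \frac{15087}{2}$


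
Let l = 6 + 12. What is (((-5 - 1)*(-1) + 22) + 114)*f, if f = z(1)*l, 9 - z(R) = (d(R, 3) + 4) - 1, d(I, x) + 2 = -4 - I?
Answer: 33228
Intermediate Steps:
d(I, x) = -6 - I (d(I, x) = -2 + (-4 - I) = -6 - I)
z(R) = 12 + R (z(R) = 9 - (((-6 - R) + 4) - 1) = 9 - ((-2 - R) - 1) = 9 - (-3 - R) = 9 + (3 + R) = 12 + R)
l = 18
f = 234 (f = (12 + 1)*18 = 13*18 = 234)
(((-5 - 1)*(-1) + 22) + 114)*f = (((-5 - 1)*(-1) + 22) + 114)*234 = ((-6*(-1) + 22) + 114)*234 = ((6 + 22) + 114)*234 = (28 + 114)*234 = 142*234 = 33228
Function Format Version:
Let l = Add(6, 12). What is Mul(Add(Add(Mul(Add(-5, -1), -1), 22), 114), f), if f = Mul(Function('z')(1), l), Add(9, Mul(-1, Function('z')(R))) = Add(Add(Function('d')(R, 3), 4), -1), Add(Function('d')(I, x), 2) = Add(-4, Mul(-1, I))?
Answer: 33228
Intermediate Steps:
Function('d')(I, x) = Add(-6, Mul(-1, I)) (Function('d')(I, x) = Add(-2, Add(-4, Mul(-1, I))) = Add(-6, Mul(-1, I)))
Function('z')(R) = Add(12, R) (Function('z')(R) = Add(9, Mul(-1, Add(Add(Add(-6, Mul(-1, R)), 4), -1))) = Add(9, Mul(-1, Add(Add(-2, Mul(-1, R)), -1))) = Add(9, Mul(-1, Add(-3, Mul(-1, R)))) = Add(9, Add(3, R)) = Add(12, R))
l = 18
f = 234 (f = Mul(Add(12, 1), 18) = Mul(13, 18) = 234)
Mul(Add(Add(Mul(Add(-5, -1), -1), 22), 114), f) = Mul(Add(Add(Mul(Add(-5, -1), -1), 22), 114), 234) = Mul(Add(Add(Mul(-6, -1), 22), 114), 234) = Mul(Add(Add(6, 22), 114), 234) = Mul(Add(28, 114), 234) = Mul(142, 234) = 33228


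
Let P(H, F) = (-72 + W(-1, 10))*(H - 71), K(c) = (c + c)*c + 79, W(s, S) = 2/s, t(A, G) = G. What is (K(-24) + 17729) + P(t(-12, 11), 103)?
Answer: 23400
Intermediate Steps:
K(c) = 79 + 2*c² (K(c) = (2*c)*c + 79 = 2*c² + 79 = 79 + 2*c²)
P(H, F) = 5254 - 74*H (P(H, F) = (-72 + 2/(-1))*(H - 71) = (-72 + 2*(-1))*(-71 + H) = (-72 - 2)*(-71 + H) = -74*(-71 + H) = 5254 - 74*H)
(K(-24) + 17729) + P(t(-12, 11), 103) = ((79 + 2*(-24)²) + 17729) + (5254 - 74*11) = ((79 + 2*576) + 17729) + (5254 - 814) = ((79 + 1152) + 17729) + 4440 = (1231 + 17729) + 4440 = 18960 + 4440 = 23400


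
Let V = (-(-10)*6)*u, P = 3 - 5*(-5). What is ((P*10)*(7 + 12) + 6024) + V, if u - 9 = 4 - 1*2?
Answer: 12004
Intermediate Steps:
P = 28 (P = 3 + 25 = 28)
u = 11 (u = 9 + (4 - 1*2) = 9 + (4 - 2) = 9 + 2 = 11)
V = 660 (V = -(-10)*6*11 = -2*(-30)*11 = 60*11 = 660)
((P*10)*(7 + 12) + 6024) + V = ((28*10)*(7 + 12) + 6024) + 660 = (280*19 + 6024) + 660 = (5320 + 6024) + 660 = 11344 + 660 = 12004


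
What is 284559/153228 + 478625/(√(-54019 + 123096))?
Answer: 94853/51076 + 478625*√69077/69077 ≈ 1822.9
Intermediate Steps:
284559/153228 + 478625/(√(-54019 + 123096)) = 284559*(1/153228) + 478625/(√69077) = 94853/51076 + 478625*(√69077/69077) = 94853/51076 + 478625*√69077/69077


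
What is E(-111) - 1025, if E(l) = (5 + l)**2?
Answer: 10211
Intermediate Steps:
E(-111) - 1025 = (5 - 111)**2 - 1025 = (-106)**2 - 1025 = 11236 - 1025 = 10211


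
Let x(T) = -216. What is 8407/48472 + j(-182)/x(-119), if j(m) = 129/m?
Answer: 14031203/79397136 ≈ 0.17672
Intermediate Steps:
8407/48472 + j(-182)/x(-119) = 8407/48472 + (129/(-182))/(-216) = 8407*(1/48472) + (129*(-1/182))*(-1/216) = 8407/48472 - 129/182*(-1/216) = 8407/48472 + 43/13104 = 14031203/79397136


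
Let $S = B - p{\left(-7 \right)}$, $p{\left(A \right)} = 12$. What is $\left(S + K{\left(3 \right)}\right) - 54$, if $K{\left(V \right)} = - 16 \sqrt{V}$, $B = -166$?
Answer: $-232 - 16 \sqrt{3} \approx -259.71$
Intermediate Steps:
$S = -178$ ($S = -166 - 12 = -178$)
$\left(S + K{\left(3 \right)}\right) - 54 = \left(-178 - 16 \sqrt{3}\right) - 54 = -232 - 16 \sqrt{3}$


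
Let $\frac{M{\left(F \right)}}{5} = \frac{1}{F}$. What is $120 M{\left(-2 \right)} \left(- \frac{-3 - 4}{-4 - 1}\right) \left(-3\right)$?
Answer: $-1260$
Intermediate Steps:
$M{\left(F \right)} = \frac{5}{F}$
$120 M{\left(-2 \right)} \left(- \frac{-3 - 4}{-4 - 1}\right) \left(-3\right) = 120 \frac{5}{-2} \left(- \frac{-3 - 4}{-4 - 1}\right) \left(-3\right) = 120 \cdot 5 \left(- \frac{1}{2}\right) \left(- \frac{-7}{-5}\right) \left(-3\right) = 120 - \frac{5 \left(- \frac{\left(-7\right) \left(-1\right)}{5}\right)}{2} \left(-3\right) = 120 - \frac{5 \left(\left(-1\right) \frac{7}{5}\right)}{2} \left(-3\right) = 120 \left(- \frac{5}{2}\right) \left(- \frac{7}{5}\right) \left(-3\right) = 120 \cdot \frac{7}{2} \left(-3\right) = 120 \left(- \frac{21}{2}\right) = -1260$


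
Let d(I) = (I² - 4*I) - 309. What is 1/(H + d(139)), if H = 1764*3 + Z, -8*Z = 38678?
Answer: 4/75653 ≈ 5.2873e-5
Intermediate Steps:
Z = -19339/4 (Z = -⅛*38678 = -19339/4 ≈ -4834.8)
d(I) = -309 + I² - 4*I
H = 1829/4 (H = 1764*3 - 19339/4 = 5292 - 19339/4 = 1829/4 ≈ 457.25)
1/(H + d(139)) = 1/(1829/4 + (-309 + 139² - 4*139)) = 1/(1829/4 + (-309 + 19321 - 556)) = 1/(1829/4 + 18456) = 1/(75653/4) = 4/75653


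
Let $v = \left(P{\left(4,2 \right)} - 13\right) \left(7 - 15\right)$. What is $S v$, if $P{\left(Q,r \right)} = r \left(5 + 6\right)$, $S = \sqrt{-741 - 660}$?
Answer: $- 72 i \sqrt{1401} \approx - 2695.0 i$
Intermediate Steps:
$S = i \sqrt{1401}$ ($S = \sqrt{-1401} = i \sqrt{1401} \approx 37.43 i$)
$P{\left(Q,r \right)} = 11 r$ ($P{\left(Q,r \right)} = r 11 = 11 r$)
$v = -72$ ($v = \left(11 \cdot 2 - 13\right) \left(7 - 15\right) = \left(22 - 13\right) \left(-8\right) = 9 \left(-8\right) = -72$)
$S v = i \sqrt{1401} \left(-72\right) = - 72 i \sqrt{1401}$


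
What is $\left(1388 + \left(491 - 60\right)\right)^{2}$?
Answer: $3308761$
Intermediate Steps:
$\left(1388 + \left(491 - 60\right)\right)^{2} = \left(1388 + 431\right)^{2} = 1819^{2} = 3308761$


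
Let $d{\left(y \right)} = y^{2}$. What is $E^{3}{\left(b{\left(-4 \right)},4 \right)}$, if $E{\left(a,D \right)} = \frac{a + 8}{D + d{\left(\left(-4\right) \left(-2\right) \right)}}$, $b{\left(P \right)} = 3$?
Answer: $\frac{1331}{314432} \approx 0.004233$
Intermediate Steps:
$E{\left(a,D \right)} = \frac{8 + a}{64 + D}$ ($E{\left(a,D \right)} = \frac{a + 8}{D + \left(\left(-4\right) \left(-2\right)\right)^{2}} = \frac{8 + a}{D + 8^{2}} = \frac{8 + a}{D + 64} = \frac{8 + a}{64 + D}$)
$E^{3}{\left(b{\left(-4 \right)},4 \right)} = \left(\frac{8 + 3}{64 + 4}\right)^{3} = \left(\frac{1}{68} \cdot 11\right)^{3} = \left(\frac{11}{68}\right)^{3} = \frac{1331}{314432}$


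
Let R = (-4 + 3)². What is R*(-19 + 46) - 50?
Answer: -23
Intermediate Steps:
R = 1 (R = (-1)² = 1)
R*(-19 + 46) - 50 = 1*(-19 + 46) - 50 = 1*27 - 50 = 27 - 50 = -23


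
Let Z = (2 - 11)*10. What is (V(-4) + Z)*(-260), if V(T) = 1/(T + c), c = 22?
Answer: 210470/9 ≈ 23386.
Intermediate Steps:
V(T) = 1/(22 + T) (V(T) = 1/(T + 22) = 1/(22 + T))
Z = -90 (Z = -9*10 = -90)
(V(-4) + Z)*(-260) = (1/(22 - 4) - 90)*(-260) = (1/18 - 90)*(-260) = -1619/18*(-260) = 210470/9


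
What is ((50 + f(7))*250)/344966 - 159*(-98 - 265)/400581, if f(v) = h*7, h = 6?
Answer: 1617986979/7677045847 ≈ 0.21076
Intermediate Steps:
f(v) = 42 (f(v) = 6*7 = 42)
((50 + f(7))*250)/344966 - 159*(-98 - 265)/400581 = ((50 + 42)*250)/344966 - 159*(-98 - 265)/400581 = (92*250)*(1/344966) - 159*(-363)*(1/400581) = 23000*(1/344966) + 57717*(1/400581) = 11500/172483 + 6413/44509 = 1617986979/7677045847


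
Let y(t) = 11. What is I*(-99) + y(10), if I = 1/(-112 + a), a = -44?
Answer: 605/52 ≈ 11.635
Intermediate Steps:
I = -1/156 (I = 1/(-112 - 44) = 1/(-156) = -1/156 ≈ -0.0064103)
I*(-99) + y(10) = -1/156*(-99) + 11 = 33/52 + 11 = 605/52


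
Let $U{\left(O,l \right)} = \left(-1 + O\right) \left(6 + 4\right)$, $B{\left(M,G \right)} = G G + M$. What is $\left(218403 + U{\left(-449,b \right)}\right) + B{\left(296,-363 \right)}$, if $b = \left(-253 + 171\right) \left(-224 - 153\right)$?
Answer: $345968$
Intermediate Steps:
$b = 30914$ ($b = - 82 \left(-224 - 153\right) = \left(-82\right) \left(-377\right) = 30914$)
$B{\left(M,G \right)} = M + G^{2}$ ($B{\left(M,G \right)} = G^{2} + M = M + G^{2}$)
$U{\left(O,l \right)} = -10 + 10 O$ ($U{\left(O,l \right)} = \left(-1 + O\right) 10 = -10 + 10 O$)
$\left(218403 + U{\left(-449,b \right)}\right) + B{\left(296,-363 \right)} = \left(218403 + \left(-10 + 10 \left(-449\right)\right)\right) + \left(296 + \left(-363\right)^{2}\right) = \left(218403 - 4500\right) + \left(296 + 131769\right) = \left(218403 - 4500\right) + 132065 = 213903 + 132065 = 345968$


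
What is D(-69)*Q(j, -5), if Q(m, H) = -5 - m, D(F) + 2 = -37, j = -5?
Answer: 0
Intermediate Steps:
D(F) = -39 (D(F) = -2 - 37 = -39)
D(-69)*Q(j, -5) = -39*(-5 - 1*(-5)) = -39*(-5 + 5) = -39*0 = 0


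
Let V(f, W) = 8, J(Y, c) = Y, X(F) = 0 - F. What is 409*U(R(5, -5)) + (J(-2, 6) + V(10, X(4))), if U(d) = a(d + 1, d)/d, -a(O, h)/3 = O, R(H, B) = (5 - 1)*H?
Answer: -25647/20 ≈ -1282.3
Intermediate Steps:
X(F) = -F
R(H, B) = 4*H
a(O, h) = -3*O
U(d) = (-3 - 3*d)/d (U(d) = (-3*(d + 1))/d = (-3*(1 + d))/d = (-3 - 3*d)/d)
409*U(R(5, -5)) + (J(-2, 6) + V(10, X(4))) = 409*(-3 - 3/(4*5)) + (-2 + 8) = 409*(-3 - 3/20) + 6 = 409*(-63/20) + 6 = -25767/20 + 6 = -25647/20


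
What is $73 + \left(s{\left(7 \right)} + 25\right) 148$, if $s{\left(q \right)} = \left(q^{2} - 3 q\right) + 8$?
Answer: $9101$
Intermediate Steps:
$s{\left(q \right)} = 8 + q^{2} - 3 q$
$73 + \left(s{\left(7 \right)} + 25\right) 148 = 73 + \left(\left(8 + 7^{2} - 21\right) + 25\right) 148 = 73 + \left(\left(8 + 49 - 21\right) + 25\right) 148 = 73 + \left(36 + 25\right) 148 = 73 + 61 \cdot 148 = 73 + 9028 = 9101$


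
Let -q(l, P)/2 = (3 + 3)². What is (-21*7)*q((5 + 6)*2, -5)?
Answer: 10584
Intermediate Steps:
q(l, P) = -72 (q(l, P) = -2*(3 + 3)² = -2*6² = -2*36 = -72)
(-21*7)*q((5 + 6)*2, -5) = -21*7*(-72) = -147*(-72) = 10584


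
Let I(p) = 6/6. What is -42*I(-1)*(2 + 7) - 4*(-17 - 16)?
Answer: -246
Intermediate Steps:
I(p) = 1 (I(p) = 6*(1/6) = 1)
-42*I(-1)*(2 + 7) - 4*(-17 - 16) = -42*(2 + 7) - 4*(-17 - 16) = -42*9 - 4*(-33) = -42*9 + 132 = -378 + 132 = -246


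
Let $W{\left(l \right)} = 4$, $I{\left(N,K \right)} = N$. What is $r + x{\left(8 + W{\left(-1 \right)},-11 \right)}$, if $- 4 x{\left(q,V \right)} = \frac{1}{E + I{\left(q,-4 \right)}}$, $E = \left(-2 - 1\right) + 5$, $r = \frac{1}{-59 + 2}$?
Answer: $- \frac{113}{3192} \approx -0.035401$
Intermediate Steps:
$r = - \frac{1}{57}$ ($r = \frac{1}{-57} = - \frac{1}{57} \approx -0.017544$)
$E = 2$ ($E = \left(-2 - 1\right) + 5 = -3 + 5 = 2$)
$x{\left(q,V \right)} = - \frac{1}{4 \left(2 + q\right)}$
$r + x{\left(8 + W{\left(-1 \right)},-11 \right)} = - \frac{1}{57} - \frac{1}{8 + 4 \left(8 + 4\right)} = - \frac{1}{57} - \frac{1}{8 + 4 \cdot 12} = - \frac{1}{57} - \frac{1}{8 + 48} = - \frac{1}{57} - \frac{1}{56} = - \frac{113}{3192}$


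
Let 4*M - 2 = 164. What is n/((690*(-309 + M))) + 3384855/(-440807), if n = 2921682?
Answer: -637552496333/27120650675 ≈ -23.508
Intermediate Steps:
M = 83/2 (M = 1/2 + (1/4)*164 = 1/2 + 41 = 83/2 ≈ 41.500)
n/((690*(-309 + M))) + 3384855/(-440807) = 2921682/((690*(-309 + 83/2))) + 3384855/(-440807) = 2921682/((690*(-535/2))) + 3384855*(-1/440807) = 2921682/(-184575) - 3384855/440807 = 2921682*(-1/184575) - 3384855/440807 = -973894/61525 - 3384855/440807 = -637552496333/27120650675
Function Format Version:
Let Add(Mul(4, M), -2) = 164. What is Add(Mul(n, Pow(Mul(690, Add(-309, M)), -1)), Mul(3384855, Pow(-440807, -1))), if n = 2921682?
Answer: Rational(-637552496333, 27120650675) ≈ -23.508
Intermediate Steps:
M = Rational(83, 2) (M = Add(Rational(1, 2), Mul(Rational(1, 4), 164)) = Add(Rational(1, 2), 41) = Rational(83, 2) ≈ 41.500)
Add(Mul(n, Pow(Mul(690, Add(-309, M)), -1)), Mul(3384855, Pow(-440807, -1))) = Add(Mul(2921682, Pow(Mul(690, Add(-309, Rational(83, 2))), -1)), Mul(3384855, Pow(-440807, -1))) = Add(Mul(2921682, Pow(Mul(690, Rational(-535, 2)), -1)), Mul(3384855, Rational(-1, 440807))) = Add(Mul(2921682, Pow(-184575, -1)), Rational(-3384855, 440807)) = Add(Mul(2921682, Rational(-1, 184575)), Rational(-3384855, 440807)) = Add(Rational(-973894, 61525), Rational(-3384855, 440807)) = Rational(-637552496333, 27120650675)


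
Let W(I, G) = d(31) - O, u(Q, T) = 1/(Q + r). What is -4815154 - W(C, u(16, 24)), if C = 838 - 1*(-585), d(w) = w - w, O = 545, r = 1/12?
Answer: -4814609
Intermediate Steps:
r = 1/12 ≈ 0.083333
d(w) = 0
C = 1423 (C = 838 + 585 = 1423)
u(Q, T) = 1/(1/12 + Q) (u(Q, T) = 1/(Q + 1/12) = 1/(1/12 + Q))
W(I, G) = -545 (W(I, G) = 0 - 1*545 = 0 - 545 = -545)
-4815154 - W(C, u(16, 24)) = -4815154 - 1*(-545) = -4815154 + 545 = -4814609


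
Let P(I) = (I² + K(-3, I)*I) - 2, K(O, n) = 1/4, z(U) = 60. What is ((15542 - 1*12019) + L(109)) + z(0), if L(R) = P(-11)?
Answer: 14797/4 ≈ 3699.3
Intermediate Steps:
K(O, n) = ¼ (K(O, n) = 1*(¼) = ¼)
P(I) = -2 + I² + I/4 (P(I) = (I² + I/4) - 2 = -2 + I² + I/4)
L(R) = 465/4 (L(R) = -2 + (-11)² + (¼)*(-11) = -2 + 121 - 11/4 = 465/4)
((15542 - 1*12019) + L(109)) + z(0) = ((15542 - 1*12019) + 465/4) + 60 = ((15542 - 12019) + 465/4) + 60 = (3523 + 465/4) + 60 = 14557/4 + 60 = 14797/4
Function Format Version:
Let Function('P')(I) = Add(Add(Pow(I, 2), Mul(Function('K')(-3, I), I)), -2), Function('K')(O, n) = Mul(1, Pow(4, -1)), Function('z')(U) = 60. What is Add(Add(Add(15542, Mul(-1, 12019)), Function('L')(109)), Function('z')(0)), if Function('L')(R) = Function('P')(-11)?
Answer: Rational(14797, 4) ≈ 3699.3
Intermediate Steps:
Function('K')(O, n) = Rational(1, 4) (Function('K')(O, n) = Mul(1, Rational(1, 4)) = Rational(1, 4))
Function('P')(I) = Add(-2, Pow(I, 2), Mul(Rational(1, 4), I)) (Function('P')(I) = Add(Add(Pow(I, 2), Mul(Rational(1, 4), I)), -2) = Add(-2, Pow(I, 2), Mul(Rational(1, 4), I)))
Function('L')(R) = Rational(465, 4) (Function('L')(R) = Add(-2, Pow(-11, 2), Mul(Rational(1, 4), -11)) = Add(-2, 121, Rational(-11, 4)) = Rational(465, 4))
Add(Add(Add(15542, Mul(-1, 12019)), Function('L')(109)), Function('z')(0)) = Add(Add(Add(15542, Mul(-1, 12019)), Rational(465, 4)), 60) = Add(Add(Add(15542, -12019), Rational(465, 4)), 60) = Add(Add(3523, Rational(465, 4)), 60) = Add(Rational(14557, 4), 60) = Rational(14797, 4)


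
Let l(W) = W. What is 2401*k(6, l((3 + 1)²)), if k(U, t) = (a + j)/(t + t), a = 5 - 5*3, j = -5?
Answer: -36015/32 ≈ -1125.5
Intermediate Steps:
a = -10 (a = 5 - 15 = -10)
k(U, t) = -15/(2*t) (k(U, t) = (-10 - 5)/(t + t) = -15*1/(2*t) = -15/(2*t))
2401*k(6, l((3 + 1)²)) = 2401*(-15/(2*(3 + 1)²)) = 2401*(-15/(2*(4²))) = 2401*(-15/2/16) = 2401*(-15/2*1/16) = 2401*(-15/32) = -36015/32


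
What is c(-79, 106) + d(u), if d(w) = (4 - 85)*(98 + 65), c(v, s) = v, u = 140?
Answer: -13282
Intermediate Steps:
d(w) = -13203 (d(w) = -81*163 = -13203)
c(-79, 106) + d(u) = -79 - 13203 = -13282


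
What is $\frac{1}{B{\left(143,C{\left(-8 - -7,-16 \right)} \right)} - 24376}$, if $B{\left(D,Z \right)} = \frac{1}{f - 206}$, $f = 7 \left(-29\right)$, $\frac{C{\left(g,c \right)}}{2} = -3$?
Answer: $- \frac{409}{9969785} \approx -4.1024 \cdot 10^{-5}$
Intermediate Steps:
$C{\left(g,c \right)} = -6$ ($C{\left(g,c \right)} = 2 \left(-3\right) = -6$)
$f = -203$
$B{\left(D,Z \right)} = - \frac{1}{409}$ ($B{\left(D,Z \right)} = \frac{1}{-203 - 206} = \frac{1}{-409} = - \frac{1}{409}$)
$\frac{1}{B{\left(143,C{\left(-8 - -7,-16 \right)} \right)} - 24376} = \frac{1}{- \frac{1}{409} - 24376} = \frac{1}{- \frac{9969785}{409}} = - \frac{409}{9969785}$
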